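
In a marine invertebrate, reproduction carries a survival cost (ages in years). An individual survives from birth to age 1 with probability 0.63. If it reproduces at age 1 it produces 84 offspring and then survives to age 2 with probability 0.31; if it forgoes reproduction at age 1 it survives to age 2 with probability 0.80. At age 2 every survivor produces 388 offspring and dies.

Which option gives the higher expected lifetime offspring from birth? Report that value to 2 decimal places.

195.55

breed at age 1: R₀ = 0.63 × (84 + 0.31 × 388) = 0.63 × 204.2800 = 128.6964
delay to age 2: R₀ = 0.63 × (0.80 × 388) = 0.63 × 310.4000 = 195.5520
Higher: delay to age 2 (195.5520).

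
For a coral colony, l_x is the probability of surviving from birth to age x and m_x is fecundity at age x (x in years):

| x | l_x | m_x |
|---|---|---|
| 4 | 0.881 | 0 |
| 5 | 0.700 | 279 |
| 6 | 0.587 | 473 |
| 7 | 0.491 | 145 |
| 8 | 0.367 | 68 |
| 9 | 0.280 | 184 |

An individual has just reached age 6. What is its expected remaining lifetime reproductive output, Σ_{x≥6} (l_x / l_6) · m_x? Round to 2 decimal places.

724.57

l_6 = 0.587. Conditional survival from age 6 to x is l_x / l_6.
  x=6: (0.587/0.587) × 473 = 473.0000
  x=7: (0.491/0.587) × 145 = 121.2862
  x=8: (0.367/0.587) × 68 = 42.5145
  x=9: (0.280/0.587) × 184 = 87.7683
Sum = 473.0000 + 121.2862 + 42.5145 + 87.7683 = 724.5690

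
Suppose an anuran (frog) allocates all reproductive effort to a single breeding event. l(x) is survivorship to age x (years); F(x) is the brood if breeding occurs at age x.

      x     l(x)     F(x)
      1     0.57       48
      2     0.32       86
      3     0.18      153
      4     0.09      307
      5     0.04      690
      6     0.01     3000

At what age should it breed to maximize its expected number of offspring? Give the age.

6

Expected offspring if breeding at age x = l(x) × F(x):
  age 1: 0.57 × 48 = 27.360
  age 2: 0.32 × 86 = 27.520
  age 3: 0.18 × 153 = 27.540
  age 4: 0.09 × 307 = 27.630
  age 5: 0.04 × 690 = 27.600
  age 6: 0.01 × 3000 = 30.000
Maximum at age 6 (30.000).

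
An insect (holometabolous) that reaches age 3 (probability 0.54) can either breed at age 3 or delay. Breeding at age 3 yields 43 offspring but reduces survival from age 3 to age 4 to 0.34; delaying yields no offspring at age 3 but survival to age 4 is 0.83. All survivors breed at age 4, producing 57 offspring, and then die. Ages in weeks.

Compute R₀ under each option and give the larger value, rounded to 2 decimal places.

33.69

breed at age 3: R₀ = 0.54 × (43 + 0.34 × 57) = 0.54 × 62.3800 = 33.6852
delay to age 4: R₀ = 0.54 × (0.83 × 57) = 0.54 × 47.3100 = 25.5474
Higher: breed at age 3 (33.6852).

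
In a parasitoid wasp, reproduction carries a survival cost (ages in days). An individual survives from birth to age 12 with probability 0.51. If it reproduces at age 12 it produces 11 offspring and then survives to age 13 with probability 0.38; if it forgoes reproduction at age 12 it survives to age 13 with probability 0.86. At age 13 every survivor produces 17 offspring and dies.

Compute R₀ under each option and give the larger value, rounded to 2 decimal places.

8.90

breed at age 12: R₀ = 0.51 × (11 + 0.38 × 17) = 0.51 × 17.4600 = 8.9046
delay to age 13: R₀ = 0.51 × (0.86 × 17) = 0.51 × 14.6200 = 7.4562
Higher: breed at age 12 (8.9046).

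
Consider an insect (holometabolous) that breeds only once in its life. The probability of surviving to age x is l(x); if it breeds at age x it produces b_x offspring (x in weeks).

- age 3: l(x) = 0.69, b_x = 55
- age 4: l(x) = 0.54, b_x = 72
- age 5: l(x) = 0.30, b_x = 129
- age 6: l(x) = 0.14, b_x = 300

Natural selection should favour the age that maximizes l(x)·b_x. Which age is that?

6

Expected offspring if breeding at age x = l(x) × b_x:
  age 3: 0.69 × 55 = 37.950
  age 4: 0.54 × 72 = 38.880
  age 5: 0.30 × 129 = 38.700
  age 6: 0.14 × 300 = 42.000
Maximum at age 6 (42.000).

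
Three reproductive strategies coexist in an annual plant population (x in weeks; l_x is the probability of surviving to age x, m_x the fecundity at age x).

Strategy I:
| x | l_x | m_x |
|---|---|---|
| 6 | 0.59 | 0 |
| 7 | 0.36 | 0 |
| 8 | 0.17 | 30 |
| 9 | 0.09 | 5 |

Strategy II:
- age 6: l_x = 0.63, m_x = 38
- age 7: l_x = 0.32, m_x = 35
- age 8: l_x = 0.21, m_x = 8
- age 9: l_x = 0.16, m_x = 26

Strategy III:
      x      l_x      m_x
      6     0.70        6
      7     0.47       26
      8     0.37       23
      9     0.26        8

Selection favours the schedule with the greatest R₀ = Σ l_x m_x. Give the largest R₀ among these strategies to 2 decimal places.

40.98

Strategy I: R₀ = 0.59×0 + 0.36×0 + 0.17×30 + 0.09×5 = 5.5500
Strategy II: R₀ = 0.63×38 + 0.32×35 + 0.21×8 + 0.16×26 = 40.9800
Strategy III: R₀ = 0.70×6 + 0.47×26 + 0.37×23 + 0.26×8 = 27.0100
Highest R₀: strategy II with 40.9800.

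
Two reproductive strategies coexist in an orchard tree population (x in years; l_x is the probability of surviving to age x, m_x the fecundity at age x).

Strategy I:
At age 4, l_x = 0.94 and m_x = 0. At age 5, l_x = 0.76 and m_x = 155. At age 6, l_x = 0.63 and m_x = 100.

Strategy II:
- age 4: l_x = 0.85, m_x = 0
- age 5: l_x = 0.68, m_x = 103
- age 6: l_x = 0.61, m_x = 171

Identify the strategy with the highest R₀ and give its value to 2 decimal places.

180.80

Strategy I: R₀ = 0.94×0 + 0.76×155 + 0.63×100 = 180.8000
Strategy II: R₀ = 0.85×0 + 0.68×103 + 0.61×171 = 174.3500
Highest R₀: strategy I with 180.8000.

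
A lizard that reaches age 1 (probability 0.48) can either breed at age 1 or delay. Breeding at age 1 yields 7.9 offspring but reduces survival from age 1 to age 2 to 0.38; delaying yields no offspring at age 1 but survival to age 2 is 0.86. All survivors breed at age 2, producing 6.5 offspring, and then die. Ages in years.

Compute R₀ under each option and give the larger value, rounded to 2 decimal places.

breed at age 1: R₀ = 0.48 × (7.9 + 0.38 × 6.5) = 0.48 × 10.3700 = 4.9776
delay to age 2: R₀ = 0.48 × (0.86 × 6.5) = 0.48 × 5.5900 = 2.6832
Higher: breed at age 1 (4.9776).

4.98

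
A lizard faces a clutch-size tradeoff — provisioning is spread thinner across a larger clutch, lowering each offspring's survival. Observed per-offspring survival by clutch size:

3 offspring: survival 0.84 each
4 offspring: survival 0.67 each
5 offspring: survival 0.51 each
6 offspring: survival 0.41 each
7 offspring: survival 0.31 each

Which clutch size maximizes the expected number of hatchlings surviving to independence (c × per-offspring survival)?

Expected hatchlings surviving to independence = c × s(c):
  c=3: 3 × 0.84 = 2.520
  c=4: 4 × 0.67 = 2.680
  c=5: 5 × 0.51 = 2.550
  c=6: 6 × 0.41 = 2.460
  c=7: 7 × 0.31 = 2.170
Maximum at c = 4 (2.680 hatchlings surviving to independence).

4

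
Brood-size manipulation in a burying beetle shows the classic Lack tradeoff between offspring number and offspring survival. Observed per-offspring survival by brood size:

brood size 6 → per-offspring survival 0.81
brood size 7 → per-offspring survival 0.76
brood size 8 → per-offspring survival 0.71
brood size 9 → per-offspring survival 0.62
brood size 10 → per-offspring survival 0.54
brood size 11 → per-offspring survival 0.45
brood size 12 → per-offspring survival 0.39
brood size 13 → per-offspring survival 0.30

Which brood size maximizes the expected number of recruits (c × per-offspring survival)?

8

Expected recruits = c × s(c):
  c=6: 6 × 0.81 = 4.860
  c=7: 7 × 0.76 = 5.320
  c=8: 8 × 0.71 = 5.680
  c=9: 9 × 0.62 = 5.580
  c=10: 10 × 0.54 = 5.400
  c=11: 11 × 0.45 = 4.950
  c=12: 12 × 0.39 = 4.680
  c=13: 13 × 0.30 = 3.900
Maximum at c = 8 (5.680 recruits).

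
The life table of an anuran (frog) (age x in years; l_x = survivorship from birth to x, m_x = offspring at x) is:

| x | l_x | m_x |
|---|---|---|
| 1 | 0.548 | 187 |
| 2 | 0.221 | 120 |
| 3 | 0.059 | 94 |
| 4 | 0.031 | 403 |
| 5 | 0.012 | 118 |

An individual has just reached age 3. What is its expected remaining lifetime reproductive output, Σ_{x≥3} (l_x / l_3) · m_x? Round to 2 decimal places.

l_3 = 0.059. Conditional survival from age 3 to x is l_x / l_3.
  x=3: (0.059/0.059) × 94 = 94.0000
  x=4: (0.031/0.059) × 403 = 211.7458
  x=5: (0.012/0.059) × 118 = 24.0000
Sum = 94.0000 + 211.7458 + 24.0000 = 329.7458

329.75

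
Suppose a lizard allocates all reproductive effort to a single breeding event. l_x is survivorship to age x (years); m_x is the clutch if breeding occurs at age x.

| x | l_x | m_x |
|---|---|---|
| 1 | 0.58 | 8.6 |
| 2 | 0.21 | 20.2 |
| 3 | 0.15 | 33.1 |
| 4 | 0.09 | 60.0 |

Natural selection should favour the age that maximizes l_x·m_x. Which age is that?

Expected offspring if breeding at age x = l_x × m_x:
  age 1: 0.58 × 8.6 = 4.988
  age 2: 0.21 × 20.2 = 4.242
  age 3: 0.15 × 33.1 = 4.965
  age 4: 0.09 × 60.0 = 5.400
Maximum at age 4 (5.400).

4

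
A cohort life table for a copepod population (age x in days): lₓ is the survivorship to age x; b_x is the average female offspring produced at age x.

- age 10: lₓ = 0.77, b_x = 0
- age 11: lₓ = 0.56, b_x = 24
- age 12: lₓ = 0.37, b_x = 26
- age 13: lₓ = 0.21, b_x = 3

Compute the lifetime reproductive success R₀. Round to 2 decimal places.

23.69

R₀ = Σ lₓ b_x:
  age 10: 0.77 × 0 = 0.0000
  age 11: 0.56 × 24 = 13.4400
  age 12: 0.37 × 26 = 9.6200
  age 13: 0.21 × 3 = 0.6300
R₀ = 0.0000 + 13.4400 + 9.6200 + 0.6300 = 23.6900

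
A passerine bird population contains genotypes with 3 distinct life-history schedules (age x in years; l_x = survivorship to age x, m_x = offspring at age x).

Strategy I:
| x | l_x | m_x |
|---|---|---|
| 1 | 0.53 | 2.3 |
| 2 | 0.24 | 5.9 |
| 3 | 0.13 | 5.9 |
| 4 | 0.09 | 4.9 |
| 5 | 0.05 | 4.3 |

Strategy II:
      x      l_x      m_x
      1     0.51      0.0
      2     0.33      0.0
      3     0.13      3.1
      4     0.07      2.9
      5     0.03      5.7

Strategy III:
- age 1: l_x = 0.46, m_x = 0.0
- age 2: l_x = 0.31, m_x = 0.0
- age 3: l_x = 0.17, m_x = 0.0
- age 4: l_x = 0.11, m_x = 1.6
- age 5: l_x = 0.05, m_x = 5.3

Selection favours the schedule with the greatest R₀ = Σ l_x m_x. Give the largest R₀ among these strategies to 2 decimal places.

Strategy I: R₀ = 0.53×2.3 + 0.24×5.9 + 0.13×5.9 + 0.09×4.9 + 0.05×4.3 = 4.0580
Strategy II: R₀ = 0.51×0.0 + 0.33×0.0 + 0.13×3.1 + 0.07×2.9 + 0.03×5.7 = 0.7770
Strategy III: R₀ = 0.46×0.0 + 0.31×0.0 + 0.17×0.0 + 0.11×1.6 + 0.05×5.3 = 0.4410
Highest R₀: strategy I with 4.0580.

4.06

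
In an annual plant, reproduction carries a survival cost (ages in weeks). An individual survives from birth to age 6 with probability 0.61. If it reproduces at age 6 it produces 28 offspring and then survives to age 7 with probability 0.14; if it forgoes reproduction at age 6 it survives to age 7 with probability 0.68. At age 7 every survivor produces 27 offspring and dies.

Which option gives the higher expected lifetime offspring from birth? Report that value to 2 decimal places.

breed at age 6: R₀ = 0.61 × (28 + 0.14 × 27) = 0.61 × 31.7800 = 19.3858
delay to age 7: R₀ = 0.61 × (0.68 × 27) = 0.61 × 18.3600 = 11.1996
Higher: breed at age 6 (19.3858).

19.39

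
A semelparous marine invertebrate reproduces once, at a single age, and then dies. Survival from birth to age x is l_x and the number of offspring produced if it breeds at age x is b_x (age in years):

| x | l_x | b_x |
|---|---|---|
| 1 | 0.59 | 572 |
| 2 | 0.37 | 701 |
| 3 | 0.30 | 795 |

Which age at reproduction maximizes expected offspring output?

1

Expected offspring if breeding at age x = l_x × b_x:
  age 1: 0.59 × 572 = 337.480
  age 2: 0.37 × 701 = 259.370
  age 3: 0.30 × 795 = 238.500
Maximum at age 1 (337.480).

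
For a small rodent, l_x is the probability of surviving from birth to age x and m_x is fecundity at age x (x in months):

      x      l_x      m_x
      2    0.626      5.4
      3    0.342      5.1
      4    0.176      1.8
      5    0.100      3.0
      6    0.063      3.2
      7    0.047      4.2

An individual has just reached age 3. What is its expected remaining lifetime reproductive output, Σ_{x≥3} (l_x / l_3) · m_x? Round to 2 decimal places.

8.07

l_3 = 0.342. Conditional survival from age 3 to x is l_x / l_3.
  x=3: (0.342/0.342) × 5.1 = 5.1000
  x=4: (0.176/0.342) × 1.8 = 0.9263
  x=5: (0.100/0.342) × 3.0 = 0.8772
  x=6: (0.063/0.342) × 3.2 = 0.5895
  x=7: (0.047/0.342) × 4.2 = 0.5772
Sum = 5.1000 + 0.9263 + 0.8772 + 0.5895 + 0.5772 = 8.0702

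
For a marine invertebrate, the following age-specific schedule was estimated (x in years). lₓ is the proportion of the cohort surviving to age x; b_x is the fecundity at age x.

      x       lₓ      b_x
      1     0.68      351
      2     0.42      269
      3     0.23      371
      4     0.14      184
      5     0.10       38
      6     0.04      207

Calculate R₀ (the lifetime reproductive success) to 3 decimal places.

R₀ = Σ lₓ b_x:
  age 1: 0.68 × 351 = 238.6800
  age 2: 0.42 × 269 = 112.9800
  age 3: 0.23 × 371 = 85.3300
  age 4: 0.14 × 184 = 25.7600
  age 5: 0.10 × 38 = 3.8000
  age 6: 0.04 × 207 = 8.2800
R₀ = 238.6800 + 112.9800 + 85.3300 + 25.7600 + 3.8000 + 8.2800 = 474.8300

474.830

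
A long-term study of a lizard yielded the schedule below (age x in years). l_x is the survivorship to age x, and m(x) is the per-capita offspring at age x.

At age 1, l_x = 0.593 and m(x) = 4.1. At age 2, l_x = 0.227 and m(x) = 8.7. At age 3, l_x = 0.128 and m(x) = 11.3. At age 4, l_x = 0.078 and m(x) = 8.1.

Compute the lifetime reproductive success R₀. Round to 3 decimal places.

R₀ = Σ l_x m(x):
  age 1: 0.593 × 4.1 = 2.4313
  age 2: 0.227 × 8.7 = 1.9749
  age 3: 0.128 × 11.3 = 1.4464
  age 4: 0.078 × 8.1 = 0.6318
R₀ = 2.4313 + 1.9749 + 1.4464 + 0.6318 = 6.4844

6.484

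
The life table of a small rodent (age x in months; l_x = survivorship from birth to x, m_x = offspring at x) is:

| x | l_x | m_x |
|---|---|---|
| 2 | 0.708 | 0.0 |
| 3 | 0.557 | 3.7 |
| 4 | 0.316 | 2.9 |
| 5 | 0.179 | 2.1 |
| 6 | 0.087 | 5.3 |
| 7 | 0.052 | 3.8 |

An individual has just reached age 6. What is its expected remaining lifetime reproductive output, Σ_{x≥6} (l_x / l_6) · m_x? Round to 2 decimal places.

l_6 = 0.087. Conditional survival from age 6 to x is l_x / l_6.
  x=6: (0.087/0.087) × 5.3 = 5.3000
  x=7: (0.052/0.087) × 3.8 = 2.2713
Sum = 5.3000 + 2.2713 = 7.5713

7.57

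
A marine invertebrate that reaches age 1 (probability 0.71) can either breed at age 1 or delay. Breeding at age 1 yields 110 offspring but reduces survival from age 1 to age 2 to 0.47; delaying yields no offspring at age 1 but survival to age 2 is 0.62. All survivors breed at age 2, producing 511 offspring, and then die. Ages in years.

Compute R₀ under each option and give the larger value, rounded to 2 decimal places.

breed at age 1: R₀ = 0.71 × (110 + 0.47 × 511) = 0.71 × 350.1700 = 248.6207
delay to age 2: R₀ = 0.71 × (0.62 × 511) = 0.71 × 316.8200 = 224.9422
Higher: breed at age 1 (248.6207).

248.62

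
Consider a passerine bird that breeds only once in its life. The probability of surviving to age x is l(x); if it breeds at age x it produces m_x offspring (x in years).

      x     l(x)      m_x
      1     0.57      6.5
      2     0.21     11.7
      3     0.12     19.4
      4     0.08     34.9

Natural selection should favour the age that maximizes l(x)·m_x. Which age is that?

1

Expected offspring if breeding at age x = l(x) × m_x:
  age 1: 0.57 × 6.5 = 3.705
  age 2: 0.21 × 11.7 = 2.457
  age 3: 0.12 × 19.4 = 2.328
  age 4: 0.08 × 34.9 = 2.792
Maximum at age 1 (3.705).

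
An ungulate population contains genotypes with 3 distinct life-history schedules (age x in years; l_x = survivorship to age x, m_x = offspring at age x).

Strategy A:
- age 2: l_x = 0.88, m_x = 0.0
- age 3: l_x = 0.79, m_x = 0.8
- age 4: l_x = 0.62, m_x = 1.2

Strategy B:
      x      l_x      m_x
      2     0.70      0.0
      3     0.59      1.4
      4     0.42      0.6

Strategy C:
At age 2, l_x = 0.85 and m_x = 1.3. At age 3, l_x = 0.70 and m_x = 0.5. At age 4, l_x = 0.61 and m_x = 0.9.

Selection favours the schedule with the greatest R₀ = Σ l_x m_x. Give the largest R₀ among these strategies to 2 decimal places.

2.00

Strategy A: R₀ = 0.88×0.0 + 0.79×0.8 + 0.62×1.2 = 1.3760
Strategy B: R₀ = 0.70×0.0 + 0.59×1.4 + 0.42×0.6 = 1.0780
Strategy C: R₀ = 0.85×1.3 + 0.70×0.5 + 0.61×0.9 = 2.0040
Highest R₀: strategy C with 2.0040.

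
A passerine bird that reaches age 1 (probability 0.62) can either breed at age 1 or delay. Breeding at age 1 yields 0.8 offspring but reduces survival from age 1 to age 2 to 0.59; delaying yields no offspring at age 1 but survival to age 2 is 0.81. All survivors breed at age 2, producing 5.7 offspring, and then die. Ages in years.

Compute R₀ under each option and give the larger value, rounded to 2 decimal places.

2.86

breed at age 1: R₀ = 0.62 × (0.8 + 0.59 × 5.7) = 0.62 × 4.1630 = 2.5811
delay to age 2: R₀ = 0.62 × (0.81 × 5.7) = 0.62 × 4.6170 = 2.8625
Higher: delay to age 2 (2.8625).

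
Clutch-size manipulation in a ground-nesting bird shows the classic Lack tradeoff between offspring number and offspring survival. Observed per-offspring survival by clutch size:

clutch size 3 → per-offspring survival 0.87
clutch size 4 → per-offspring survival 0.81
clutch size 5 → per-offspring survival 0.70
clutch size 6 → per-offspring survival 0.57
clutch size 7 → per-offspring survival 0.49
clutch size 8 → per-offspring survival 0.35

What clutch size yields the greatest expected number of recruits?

5

Expected recruits = c × s(c):
  c=3: 3 × 0.87 = 2.610
  c=4: 4 × 0.81 = 3.240
  c=5: 5 × 0.70 = 3.500
  c=6: 6 × 0.57 = 3.420
  c=7: 7 × 0.49 = 3.430
  c=8: 8 × 0.35 = 2.800
Maximum at c = 5 (3.500 recruits).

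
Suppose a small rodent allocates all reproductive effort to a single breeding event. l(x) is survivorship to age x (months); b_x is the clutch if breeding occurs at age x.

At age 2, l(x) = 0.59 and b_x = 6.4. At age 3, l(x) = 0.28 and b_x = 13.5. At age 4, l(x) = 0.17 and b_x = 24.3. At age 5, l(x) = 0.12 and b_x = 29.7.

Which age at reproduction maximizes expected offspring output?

4

Expected offspring if breeding at age x = l(x) × b_x:
  age 2: 0.59 × 6.4 = 3.776
  age 3: 0.28 × 13.5 = 3.780
  age 4: 0.17 × 24.3 = 4.131
  age 5: 0.12 × 29.7 = 3.564
Maximum at age 4 (4.131).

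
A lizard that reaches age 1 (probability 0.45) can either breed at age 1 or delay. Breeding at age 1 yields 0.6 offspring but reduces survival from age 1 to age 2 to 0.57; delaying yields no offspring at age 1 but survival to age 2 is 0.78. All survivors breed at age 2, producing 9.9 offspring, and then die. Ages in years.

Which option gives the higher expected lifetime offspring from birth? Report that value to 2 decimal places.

breed at age 1: R₀ = 0.45 × (0.6 + 0.57 × 9.9) = 0.45 × 6.2430 = 2.8093
delay to age 2: R₀ = 0.45 × (0.78 × 9.9) = 0.45 × 7.7220 = 3.4749
Higher: delay to age 2 (3.4749).

3.47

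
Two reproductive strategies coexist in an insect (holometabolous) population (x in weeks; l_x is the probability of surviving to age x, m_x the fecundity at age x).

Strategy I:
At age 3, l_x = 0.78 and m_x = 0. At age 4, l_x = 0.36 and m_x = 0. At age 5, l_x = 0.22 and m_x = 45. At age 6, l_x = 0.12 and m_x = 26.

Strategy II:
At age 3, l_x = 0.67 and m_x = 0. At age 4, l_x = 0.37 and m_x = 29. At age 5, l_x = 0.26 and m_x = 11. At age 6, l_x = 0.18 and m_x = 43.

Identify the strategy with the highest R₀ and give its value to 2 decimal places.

21.33

Strategy I: R₀ = 0.78×0 + 0.36×0 + 0.22×45 + 0.12×26 = 13.0200
Strategy II: R₀ = 0.67×0 + 0.37×29 + 0.26×11 + 0.18×43 = 21.3300
Highest R₀: strategy II with 21.3300.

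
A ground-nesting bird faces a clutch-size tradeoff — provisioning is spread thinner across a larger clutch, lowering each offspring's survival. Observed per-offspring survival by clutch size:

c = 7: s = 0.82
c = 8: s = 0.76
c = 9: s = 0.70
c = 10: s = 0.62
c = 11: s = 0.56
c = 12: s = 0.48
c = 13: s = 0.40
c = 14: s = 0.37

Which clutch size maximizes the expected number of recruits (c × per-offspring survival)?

Expected recruits = c × s(c):
  c=7: 7 × 0.82 = 5.740
  c=8: 8 × 0.76 = 6.080
  c=9: 9 × 0.70 = 6.300
  c=10: 10 × 0.62 = 6.200
  c=11: 11 × 0.56 = 6.160
  c=12: 12 × 0.48 = 5.760
  c=13: 13 × 0.40 = 5.200
  c=14: 14 × 0.37 = 5.180
Maximum at c = 9 (6.300 recruits).

9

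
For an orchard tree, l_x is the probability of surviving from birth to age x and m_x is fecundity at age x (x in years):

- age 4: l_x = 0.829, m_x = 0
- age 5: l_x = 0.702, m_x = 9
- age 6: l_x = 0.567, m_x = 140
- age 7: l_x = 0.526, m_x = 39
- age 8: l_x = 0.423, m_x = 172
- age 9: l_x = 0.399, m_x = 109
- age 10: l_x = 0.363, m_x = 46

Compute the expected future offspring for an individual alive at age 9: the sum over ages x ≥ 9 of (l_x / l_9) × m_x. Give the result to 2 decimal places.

150.85

l_9 = 0.399. Conditional survival from age 9 to x is l_x / l_9.
  x=9: (0.399/0.399) × 109 = 109.0000
  x=10: (0.363/0.399) × 46 = 41.8496
Sum = 109.0000 + 41.8496 = 150.8496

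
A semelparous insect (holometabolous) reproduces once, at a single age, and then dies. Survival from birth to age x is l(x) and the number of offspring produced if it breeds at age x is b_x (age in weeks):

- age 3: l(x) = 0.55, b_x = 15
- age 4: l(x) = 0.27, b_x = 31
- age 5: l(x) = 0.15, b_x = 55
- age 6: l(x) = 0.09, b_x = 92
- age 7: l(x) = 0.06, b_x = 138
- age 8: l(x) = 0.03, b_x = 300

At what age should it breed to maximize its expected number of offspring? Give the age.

Expected offspring if breeding at age x = l(x) × b_x:
  age 3: 0.55 × 15 = 8.250
  age 4: 0.27 × 31 = 8.370
  age 5: 0.15 × 55 = 8.250
  age 6: 0.09 × 92 = 8.280
  age 7: 0.06 × 138 = 8.280
  age 8: 0.03 × 300 = 9.000
Maximum at age 8 (9.000).

8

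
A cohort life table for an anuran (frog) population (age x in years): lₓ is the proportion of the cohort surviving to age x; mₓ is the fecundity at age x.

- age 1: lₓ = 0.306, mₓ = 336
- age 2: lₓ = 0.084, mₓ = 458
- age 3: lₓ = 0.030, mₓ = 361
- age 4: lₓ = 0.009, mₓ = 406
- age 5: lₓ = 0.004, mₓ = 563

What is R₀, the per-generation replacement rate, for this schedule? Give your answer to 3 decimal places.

158.024

R₀ = Σ lₓ mₓ:
  age 1: 0.306 × 336 = 102.8160
  age 2: 0.084 × 458 = 38.4720
  age 3: 0.030 × 361 = 10.8300
  age 4: 0.009 × 406 = 3.6540
  age 5: 0.004 × 563 = 2.2520
R₀ = 102.8160 + 38.4720 + 10.8300 + 3.6540 + 2.2520 = 158.0240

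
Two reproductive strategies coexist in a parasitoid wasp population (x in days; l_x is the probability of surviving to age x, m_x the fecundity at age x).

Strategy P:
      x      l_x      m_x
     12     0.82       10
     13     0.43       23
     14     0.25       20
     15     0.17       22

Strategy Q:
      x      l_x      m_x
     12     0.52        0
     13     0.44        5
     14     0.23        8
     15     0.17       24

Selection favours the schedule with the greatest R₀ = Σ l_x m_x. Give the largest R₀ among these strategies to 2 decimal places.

26.83

Strategy P: R₀ = 0.82×10 + 0.43×23 + 0.25×20 + 0.17×22 = 26.8300
Strategy Q: R₀ = 0.52×0 + 0.44×5 + 0.23×8 + 0.17×24 = 8.1200
Highest R₀: strategy P with 26.8300.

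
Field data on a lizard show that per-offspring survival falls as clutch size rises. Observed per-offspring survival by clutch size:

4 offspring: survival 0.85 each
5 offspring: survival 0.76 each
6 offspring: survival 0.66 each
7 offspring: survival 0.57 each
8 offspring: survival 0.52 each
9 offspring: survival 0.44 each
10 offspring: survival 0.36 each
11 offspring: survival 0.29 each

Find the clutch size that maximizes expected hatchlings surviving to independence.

8

Expected hatchlings surviving to independence = c × s(c):
  c=4: 4 × 0.85 = 3.400
  c=5: 5 × 0.76 = 3.800
  c=6: 6 × 0.66 = 3.960
  c=7: 7 × 0.57 = 3.990
  c=8: 8 × 0.52 = 4.160
  c=9: 9 × 0.44 = 3.960
  c=10: 10 × 0.36 = 3.600
  c=11: 11 × 0.29 = 3.190
Maximum at c = 8 (4.160 hatchlings surviving to independence).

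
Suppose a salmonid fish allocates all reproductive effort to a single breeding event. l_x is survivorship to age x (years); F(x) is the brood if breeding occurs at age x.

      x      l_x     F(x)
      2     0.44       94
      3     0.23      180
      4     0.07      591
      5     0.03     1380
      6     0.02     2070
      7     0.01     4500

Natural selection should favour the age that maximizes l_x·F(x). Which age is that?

Expected offspring if breeding at age x = l_x × F(x):
  age 2: 0.44 × 94 = 41.360
  age 3: 0.23 × 180 = 41.400
  age 4: 0.07 × 591 = 41.370
  age 5: 0.03 × 1380 = 41.400
  age 6: 0.02 × 2070 = 41.400
  age 7: 0.01 × 4500 = 45.000
Maximum at age 7 (45.000).

7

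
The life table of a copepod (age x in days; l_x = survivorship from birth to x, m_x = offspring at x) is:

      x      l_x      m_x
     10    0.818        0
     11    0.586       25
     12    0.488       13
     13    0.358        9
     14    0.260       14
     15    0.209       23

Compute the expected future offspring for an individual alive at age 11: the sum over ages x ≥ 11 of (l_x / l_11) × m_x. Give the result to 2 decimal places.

55.74

l_11 = 0.586. Conditional survival from age 11 to x is l_x / l_11.
  x=11: (0.586/0.586) × 25 = 25.0000
  x=12: (0.488/0.586) × 13 = 10.8259
  x=13: (0.358/0.586) × 9 = 5.4983
  x=14: (0.260/0.586) × 14 = 6.2116
  x=15: (0.209/0.586) × 23 = 8.2031
Sum = 25.0000 + 10.8259 + 5.4983 + 6.2116 + 8.2031 = 55.7389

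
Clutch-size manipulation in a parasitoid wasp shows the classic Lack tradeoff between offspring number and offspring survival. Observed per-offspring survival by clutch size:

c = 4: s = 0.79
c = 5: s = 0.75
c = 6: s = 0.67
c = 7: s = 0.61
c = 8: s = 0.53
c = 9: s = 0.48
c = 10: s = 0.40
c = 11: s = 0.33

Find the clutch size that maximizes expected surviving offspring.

Expected surviving offspring = c × s(c):
  c=4: 4 × 0.79 = 3.160
  c=5: 5 × 0.75 = 3.750
  c=6: 6 × 0.67 = 4.020
  c=7: 7 × 0.61 = 4.270
  c=8: 8 × 0.53 = 4.240
  c=9: 9 × 0.48 = 4.320
  c=10: 10 × 0.40 = 4.000
  c=11: 11 × 0.33 = 3.630
Maximum at c = 9 (4.320 surviving offspring).

9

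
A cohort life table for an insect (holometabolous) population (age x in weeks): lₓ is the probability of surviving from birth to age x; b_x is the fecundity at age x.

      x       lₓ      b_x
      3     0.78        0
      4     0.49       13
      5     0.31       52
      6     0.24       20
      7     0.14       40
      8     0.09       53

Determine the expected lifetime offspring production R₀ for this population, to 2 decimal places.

R₀ = Σ lₓ b_x:
  age 3: 0.78 × 0 = 0.0000
  age 4: 0.49 × 13 = 6.3700
  age 5: 0.31 × 52 = 16.1200
  age 6: 0.24 × 20 = 4.8000
  age 7: 0.14 × 40 = 5.6000
  age 8: 0.09 × 53 = 4.7700
R₀ = 0.0000 + 6.3700 + 16.1200 + 4.8000 + 5.6000 + 4.7700 = 37.6600

37.66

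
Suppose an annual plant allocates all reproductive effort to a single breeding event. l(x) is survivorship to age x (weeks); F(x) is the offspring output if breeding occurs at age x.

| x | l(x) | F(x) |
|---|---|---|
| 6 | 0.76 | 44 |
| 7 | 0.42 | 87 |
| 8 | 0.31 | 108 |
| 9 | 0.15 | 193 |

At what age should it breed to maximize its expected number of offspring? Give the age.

7

Expected offspring if breeding at age x = l(x) × F(x):
  age 6: 0.76 × 44 = 33.440
  age 7: 0.42 × 87 = 36.540
  age 8: 0.31 × 108 = 33.480
  age 9: 0.15 × 193 = 28.950
Maximum at age 7 (36.540).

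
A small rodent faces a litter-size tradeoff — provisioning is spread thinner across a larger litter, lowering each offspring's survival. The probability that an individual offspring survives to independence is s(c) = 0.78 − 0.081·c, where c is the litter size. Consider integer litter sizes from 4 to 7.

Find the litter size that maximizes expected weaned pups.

Expected weaned pups = c × s(c):
  c=4: 4 × 0.456 = 1.824
  c=5: 5 × 0.375 = 1.875
  c=6: 6 × 0.294 = 1.764
  c=7: 7 × 0.213 = 1.491
Maximum at c = 5 (1.875 weaned pups).

5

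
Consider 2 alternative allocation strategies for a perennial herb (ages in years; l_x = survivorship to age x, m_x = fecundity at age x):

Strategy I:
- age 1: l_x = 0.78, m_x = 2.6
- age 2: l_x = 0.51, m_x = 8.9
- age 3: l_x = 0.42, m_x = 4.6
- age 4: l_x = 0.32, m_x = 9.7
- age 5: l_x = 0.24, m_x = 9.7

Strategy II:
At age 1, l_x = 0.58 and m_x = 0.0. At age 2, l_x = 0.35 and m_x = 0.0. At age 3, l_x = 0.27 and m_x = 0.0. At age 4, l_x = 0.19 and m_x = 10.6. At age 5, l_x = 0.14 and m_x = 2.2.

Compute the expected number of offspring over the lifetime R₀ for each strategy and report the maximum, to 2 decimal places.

13.93

Strategy I: R₀ = 0.78×2.6 + 0.51×8.9 + 0.42×4.6 + 0.32×9.7 + 0.24×9.7 = 13.9310
Strategy II: R₀ = 0.58×0.0 + 0.35×0.0 + 0.27×0.0 + 0.19×10.6 + 0.14×2.2 = 2.3220
Highest R₀: strategy I with 13.9310.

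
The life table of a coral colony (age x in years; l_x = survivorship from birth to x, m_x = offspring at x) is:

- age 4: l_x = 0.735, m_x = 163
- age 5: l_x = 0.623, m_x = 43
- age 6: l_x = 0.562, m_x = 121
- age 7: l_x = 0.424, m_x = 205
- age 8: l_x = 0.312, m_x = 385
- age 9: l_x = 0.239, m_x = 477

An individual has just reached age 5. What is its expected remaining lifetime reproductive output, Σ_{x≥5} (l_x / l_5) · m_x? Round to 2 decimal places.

l_5 = 0.623. Conditional survival from age 5 to x is l_x / l_5.
  x=5: (0.623/0.623) × 43 = 43.0000
  x=6: (0.562/0.623) × 121 = 109.1525
  x=7: (0.424/0.623) × 205 = 139.5185
  x=8: (0.312/0.623) × 385 = 192.8090
  x=9: (0.239/0.623) × 477 = 182.9904
Sum = 43.0000 + 109.1525 + 139.5185 + 192.8090 + 182.9904 = 667.4703

667.47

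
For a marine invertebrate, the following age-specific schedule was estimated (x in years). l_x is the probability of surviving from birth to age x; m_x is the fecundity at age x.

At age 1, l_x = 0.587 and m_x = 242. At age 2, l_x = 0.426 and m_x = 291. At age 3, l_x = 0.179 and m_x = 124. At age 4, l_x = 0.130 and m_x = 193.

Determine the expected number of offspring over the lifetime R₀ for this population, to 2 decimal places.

R₀ = Σ l_x m_x:
  age 1: 0.587 × 242 = 142.0540
  age 2: 0.426 × 291 = 123.9660
  age 3: 0.179 × 124 = 22.1960
  age 4: 0.130 × 193 = 25.0900
R₀ = 142.0540 + 123.9660 + 22.1960 + 25.0900 = 313.3060

313.31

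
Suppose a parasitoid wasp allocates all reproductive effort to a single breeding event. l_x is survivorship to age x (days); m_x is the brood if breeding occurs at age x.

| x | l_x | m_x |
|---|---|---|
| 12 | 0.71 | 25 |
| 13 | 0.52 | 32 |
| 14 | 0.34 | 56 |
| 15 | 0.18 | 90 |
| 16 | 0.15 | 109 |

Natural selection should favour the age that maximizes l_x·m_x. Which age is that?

14

Expected offspring if breeding at age x = l_x × m_x:
  age 12: 0.71 × 25 = 17.750
  age 13: 0.52 × 32 = 16.640
  age 14: 0.34 × 56 = 19.040
  age 15: 0.18 × 90 = 16.200
  age 16: 0.15 × 109 = 16.350
Maximum at age 14 (19.040).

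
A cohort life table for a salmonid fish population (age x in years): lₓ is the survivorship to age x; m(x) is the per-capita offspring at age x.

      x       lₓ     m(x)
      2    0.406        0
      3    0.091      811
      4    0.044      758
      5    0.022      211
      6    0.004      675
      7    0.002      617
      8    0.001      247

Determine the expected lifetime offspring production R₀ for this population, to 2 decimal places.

R₀ = Σ lₓ m(x):
  age 2: 0.406 × 0 = 0.0000
  age 3: 0.091 × 811 = 73.8010
  age 4: 0.044 × 758 = 33.3520
  age 5: 0.022 × 211 = 4.6420
  age 6: 0.004 × 675 = 2.7000
  age 7: 0.002 × 617 = 1.2340
  age 8: 0.001 × 247 = 0.2470
R₀ = 0.0000 + 73.8010 + 33.3520 + 4.6420 + 2.7000 + 1.2340 + 0.2470 = 115.9760

115.98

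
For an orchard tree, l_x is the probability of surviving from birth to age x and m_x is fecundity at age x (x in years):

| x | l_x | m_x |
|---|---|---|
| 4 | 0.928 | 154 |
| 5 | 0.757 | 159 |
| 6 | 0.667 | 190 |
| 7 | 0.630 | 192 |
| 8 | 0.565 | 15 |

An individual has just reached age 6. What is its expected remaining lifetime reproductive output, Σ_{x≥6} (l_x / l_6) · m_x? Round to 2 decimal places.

384.06

l_6 = 0.667. Conditional survival from age 6 to x is l_x / l_6.
  x=6: (0.667/0.667) × 190 = 190.0000
  x=7: (0.630/0.667) × 192 = 181.3493
  x=8: (0.565/0.667) × 15 = 12.7061
Sum = 190.0000 + 181.3493 + 12.7061 = 384.0555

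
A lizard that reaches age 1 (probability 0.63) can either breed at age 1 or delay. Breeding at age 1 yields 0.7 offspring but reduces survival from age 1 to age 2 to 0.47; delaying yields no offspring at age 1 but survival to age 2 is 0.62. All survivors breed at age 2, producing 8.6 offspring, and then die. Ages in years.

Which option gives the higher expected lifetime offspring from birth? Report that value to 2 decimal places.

breed at age 1: R₀ = 0.63 × (0.7 + 0.47 × 8.6) = 0.63 × 4.7420 = 2.9875
delay to age 2: R₀ = 0.63 × (0.62 × 8.6) = 0.63 × 5.3320 = 3.3592
Higher: delay to age 2 (3.3592).

3.36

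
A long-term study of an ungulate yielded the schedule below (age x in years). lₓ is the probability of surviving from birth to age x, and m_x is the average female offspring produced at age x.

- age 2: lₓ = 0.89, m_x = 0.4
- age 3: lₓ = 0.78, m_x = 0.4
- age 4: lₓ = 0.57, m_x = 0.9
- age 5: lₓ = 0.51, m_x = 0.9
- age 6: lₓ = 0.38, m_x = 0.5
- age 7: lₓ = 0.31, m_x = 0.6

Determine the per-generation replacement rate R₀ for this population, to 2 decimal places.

R₀ = Σ lₓ m_x:
  age 2: 0.89 × 0.4 = 0.3560
  age 3: 0.78 × 0.4 = 0.3120
  age 4: 0.57 × 0.9 = 0.5130
  age 5: 0.51 × 0.9 = 0.4590
  age 6: 0.38 × 0.5 = 0.1900
  age 7: 0.31 × 0.6 = 0.1860
R₀ = 0.3560 + 0.3120 + 0.5130 + 0.4590 + 0.1900 + 0.1860 = 2.0160

2.02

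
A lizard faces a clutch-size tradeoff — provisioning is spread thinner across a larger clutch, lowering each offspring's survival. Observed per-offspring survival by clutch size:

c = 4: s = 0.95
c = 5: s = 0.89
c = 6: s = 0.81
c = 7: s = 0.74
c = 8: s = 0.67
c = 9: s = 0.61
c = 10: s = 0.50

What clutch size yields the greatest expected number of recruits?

Expected recruits = c × s(c):
  c=4: 4 × 0.95 = 3.800
  c=5: 5 × 0.89 = 4.450
  c=6: 6 × 0.81 = 4.860
  c=7: 7 × 0.74 = 5.180
  c=8: 8 × 0.67 = 5.360
  c=9: 9 × 0.61 = 5.490
  c=10: 10 × 0.50 = 5.000
Maximum at c = 9 (5.490 recruits).

9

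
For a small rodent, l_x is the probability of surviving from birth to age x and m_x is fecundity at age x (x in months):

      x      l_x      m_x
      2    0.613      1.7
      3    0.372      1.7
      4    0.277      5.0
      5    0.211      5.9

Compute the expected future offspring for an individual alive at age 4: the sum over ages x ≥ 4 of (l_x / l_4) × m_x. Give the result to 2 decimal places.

9.49

l_4 = 0.277. Conditional survival from age 4 to x is l_x / l_4.
  x=4: (0.277/0.277) × 5.0 = 5.0000
  x=5: (0.211/0.277) × 5.9 = 4.4942
Sum = 5.0000 + 4.4942 = 9.4942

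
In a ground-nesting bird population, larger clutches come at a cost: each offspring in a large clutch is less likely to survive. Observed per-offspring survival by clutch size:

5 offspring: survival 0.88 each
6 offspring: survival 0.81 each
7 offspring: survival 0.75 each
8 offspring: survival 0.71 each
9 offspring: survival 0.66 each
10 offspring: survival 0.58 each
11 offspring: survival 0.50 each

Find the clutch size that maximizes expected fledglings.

9

Expected fledglings = c × s(c):
  c=5: 5 × 0.88 = 4.400
  c=6: 6 × 0.81 = 4.860
  c=7: 7 × 0.75 = 5.250
  c=8: 8 × 0.71 = 5.680
  c=9: 9 × 0.66 = 5.940
  c=10: 10 × 0.58 = 5.800
  c=11: 11 × 0.50 = 5.500
Maximum at c = 9 (5.940 fledglings).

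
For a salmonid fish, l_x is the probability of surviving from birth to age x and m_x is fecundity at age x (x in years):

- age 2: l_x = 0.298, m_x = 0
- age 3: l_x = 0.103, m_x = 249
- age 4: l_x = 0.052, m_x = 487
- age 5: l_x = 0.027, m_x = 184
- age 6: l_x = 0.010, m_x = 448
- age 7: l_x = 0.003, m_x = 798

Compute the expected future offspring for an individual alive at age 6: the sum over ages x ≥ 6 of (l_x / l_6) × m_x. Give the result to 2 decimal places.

l_6 = 0.010. Conditional survival from age 6 to x is l_x / l_6.
  x=6: (0.010/0.010) × 448 = 448.0000
  x=7: (0.003/0.010) × 798 = 239.4000
Sum = 448.0000 + 239.4000 = 687.4000

687.40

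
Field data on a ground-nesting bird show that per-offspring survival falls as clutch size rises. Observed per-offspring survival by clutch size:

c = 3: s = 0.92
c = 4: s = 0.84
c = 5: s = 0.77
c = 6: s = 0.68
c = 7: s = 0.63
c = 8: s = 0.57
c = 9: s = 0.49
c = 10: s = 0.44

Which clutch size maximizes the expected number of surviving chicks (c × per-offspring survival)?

8

Expected surviving chicks = c × s(c):
  c=3: 3 × 0.92 = 2.760
  c=4: 4 × 0.84 = 3.360
  c=5: 5 × 0.77 = 3.850
  c=6: 6 × 0.68 = 4.080
  c=7: 7 × 0.63 = 4.410
  c=8: 8 × 0.57 = 4.560
  c=9: 9 × 0.49 = 4.410
  c=10: 10 × 0.44 = 4.400
Maximum at c = 8 (4.560 surviving chicks).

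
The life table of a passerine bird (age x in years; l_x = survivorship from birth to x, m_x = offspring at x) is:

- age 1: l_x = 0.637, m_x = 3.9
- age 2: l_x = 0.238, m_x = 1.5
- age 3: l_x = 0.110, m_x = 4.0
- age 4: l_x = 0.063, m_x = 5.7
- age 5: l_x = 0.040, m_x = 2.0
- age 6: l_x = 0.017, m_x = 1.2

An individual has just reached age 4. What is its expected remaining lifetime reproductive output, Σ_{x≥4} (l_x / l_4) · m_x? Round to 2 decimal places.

l_4 = 0.063. Conditional survival from age 4 to x is l_x / l_4.
  x=4: (0.063/0.063) × 5.7 = 5.7000
  x=5: (0.040/0.063) × 2.0 = 1.2698
  x=6: (0.017/0.063) × 1.2 = 0.3238
Sum = 5.7000 + 1.2698 + 0.3238 = 7.2937

7.29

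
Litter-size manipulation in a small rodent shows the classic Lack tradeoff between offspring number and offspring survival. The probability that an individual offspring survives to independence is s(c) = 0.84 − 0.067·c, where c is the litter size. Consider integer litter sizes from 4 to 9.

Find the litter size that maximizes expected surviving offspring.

6

Expected surviving offspring = c × s(c):
  c=4: 4 × 0.572 = 2.288
  c=5: 5 × 0.505 = 2.525
  c=6: 6 × 0.438 = 2.628
  c=7: 7 × 0.371 = 2.597
  c=8: 8 × 0.304 = 2.432
  c=9: 9 × 0.237 = 2.133
Maximum at c = 6 (2.628 surviving offspring).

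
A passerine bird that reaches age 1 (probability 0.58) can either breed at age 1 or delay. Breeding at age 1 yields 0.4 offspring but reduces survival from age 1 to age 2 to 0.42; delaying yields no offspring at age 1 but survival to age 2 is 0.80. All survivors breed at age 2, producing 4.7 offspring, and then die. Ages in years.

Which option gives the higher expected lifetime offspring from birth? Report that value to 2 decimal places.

breed at age 1: R₀ = 0.58 × (0.4 + 0.42 × 4.7) = 0.58 × 2.3740 = 1.3769
delay to age 2: R₀ = 0.58 × (0.80 × 4.7) = 0.58 × 3.7600 = 2.1808
Higher: delay to age 2 (2.1808).

2.18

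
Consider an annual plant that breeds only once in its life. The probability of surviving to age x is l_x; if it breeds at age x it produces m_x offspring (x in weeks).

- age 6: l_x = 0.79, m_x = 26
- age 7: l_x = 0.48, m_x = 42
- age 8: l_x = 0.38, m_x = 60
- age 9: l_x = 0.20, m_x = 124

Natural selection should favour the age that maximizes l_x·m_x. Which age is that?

9

Expected offspring if breeding at age x = l_x × m_x:
  age 6: 0.79 × 26 = 20.540
  age 7: 0.48 × 42 = 20.160
  age 8: 0.38 × 60 = 22.800
  age 9: 0.20 × 124 = 24.800
Maximum at age 9 (24.800).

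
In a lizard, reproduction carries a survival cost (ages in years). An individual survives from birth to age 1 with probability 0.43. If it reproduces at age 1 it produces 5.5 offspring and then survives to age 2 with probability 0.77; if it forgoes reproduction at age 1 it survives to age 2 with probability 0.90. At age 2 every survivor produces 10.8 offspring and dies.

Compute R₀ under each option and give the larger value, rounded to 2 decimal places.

breed at age 1: R₀ = 0.43 × (5.5 + 0.77 × 10.8) = 0.43 × 13.8160 = 5.9409
delay to age 2: R₀ = 0.43 × (0.90 × 10.8) = 0.43 × 9.7200 = 4.1796
Higher: breed at age 1 (5.9409).

5.94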